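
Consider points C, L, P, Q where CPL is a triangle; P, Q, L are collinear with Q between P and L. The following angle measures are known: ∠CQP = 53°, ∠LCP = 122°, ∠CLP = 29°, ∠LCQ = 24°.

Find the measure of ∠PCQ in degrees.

1. ∠CPL = 29°  [△CPL]
2. ∠CPQ = 29°  [Q on ray PL]
3. ∠PCQ = 98°  [△CPQ]

∠PCQ = 98°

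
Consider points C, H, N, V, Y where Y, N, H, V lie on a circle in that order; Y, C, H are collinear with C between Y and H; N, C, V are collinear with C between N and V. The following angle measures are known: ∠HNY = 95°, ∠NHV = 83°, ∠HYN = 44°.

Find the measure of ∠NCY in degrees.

∠NCY = 94°

1. ∠NHY = 41°  [△YNH]
2. ∠NYV = 97°  [cyclic YNHV, opposite ∠Y+∠H]
3. ∠NVY = 41°  [same arc YN]
4. ∠VNY = 42°  [△YNV]
5. ∠NCY = 94°  [△YCN]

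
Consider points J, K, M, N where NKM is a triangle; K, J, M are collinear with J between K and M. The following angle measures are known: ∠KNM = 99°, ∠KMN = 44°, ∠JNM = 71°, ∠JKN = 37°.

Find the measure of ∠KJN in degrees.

1. ∠JMN = 44°  [J on ray MK]
2. ∠MJN = 65°  [△NJM]
3. ∠KJN = 115°  [linear pair at J on KM]

∠KJN = 115°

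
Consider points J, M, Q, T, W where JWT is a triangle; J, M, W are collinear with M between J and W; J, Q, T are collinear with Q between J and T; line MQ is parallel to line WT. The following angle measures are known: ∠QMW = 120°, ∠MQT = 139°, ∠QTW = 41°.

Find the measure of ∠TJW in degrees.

1. ∠JMQ = 60°  [linear pair at M on JW]
2. ∠JTW = 41°  [Q on ray TJ]
3. ∠JWT = 60°  [MQ∥WT, corresponding at M]
4. ∠TJW = 79°  [△JWT]

∠TJW = 79°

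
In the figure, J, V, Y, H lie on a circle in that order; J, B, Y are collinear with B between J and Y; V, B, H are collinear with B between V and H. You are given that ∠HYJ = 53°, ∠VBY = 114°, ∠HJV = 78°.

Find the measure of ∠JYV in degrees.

∠JYV = 49°

1. ∠HVJ = 53°  [same arc JH]
2. ∠JHV = 49°  [△JVH]
3. ∠JYV = 49°  [same arc JV]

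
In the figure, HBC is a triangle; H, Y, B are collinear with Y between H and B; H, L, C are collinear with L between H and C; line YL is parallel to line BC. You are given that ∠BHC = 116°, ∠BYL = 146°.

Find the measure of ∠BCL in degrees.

1. ∠LHY = 116°  [Y on HB, L on HC]
2. ∠HYL = 34°  [linear pair at Y on HB]
3. ∠HLY = 30°  [△HYL]
4. ∠CLY = 150°  [linear pair at L on HC]
5. ∠BCL = 30°  [YL∥BC, co-interior at C–L]

∠BCL = 30°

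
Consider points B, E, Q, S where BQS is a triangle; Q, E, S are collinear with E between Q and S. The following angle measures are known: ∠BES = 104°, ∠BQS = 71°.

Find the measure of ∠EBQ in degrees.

1. ∠BEQ = 76°  [linear pair at E on QS]
2. ∠BQE = 71°  [E on ray QS]
3. ∠EBQ = 33°  [△BQE]

∠EBQ = 33°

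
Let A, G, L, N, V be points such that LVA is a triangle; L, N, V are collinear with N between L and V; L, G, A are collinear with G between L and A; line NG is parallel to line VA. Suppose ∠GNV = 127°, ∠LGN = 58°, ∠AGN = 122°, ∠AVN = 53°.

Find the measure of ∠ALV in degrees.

∠ALV = 69°

1. ∠GNL = 53°  [linear pair at N on LV]
2. ∠GLN = 69°  [△LNG]
3. ∠ALV = 69°  [N on LV, G on LA]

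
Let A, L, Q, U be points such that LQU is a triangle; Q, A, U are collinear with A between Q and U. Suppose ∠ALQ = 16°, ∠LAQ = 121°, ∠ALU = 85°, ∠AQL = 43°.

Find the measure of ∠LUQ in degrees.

1. ∠LAU = 59°  [linear pair at A on QU]
2. ∠AUL = 36°  [△LAU]
3. ∠LUQ = 36°  [A on ray UQ]

∠LUQ = 36°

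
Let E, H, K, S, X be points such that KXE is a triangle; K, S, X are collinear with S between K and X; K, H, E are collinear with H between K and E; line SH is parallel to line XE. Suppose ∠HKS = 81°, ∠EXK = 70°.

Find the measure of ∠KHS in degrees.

∠KHS = 29°

1. ∠EKX = 81°  [S on KX, H on KE]
2. ∠KEX = 29°  [△KXE]
3. ∠KHS = 29°  [SH∥XE, corresponding at H]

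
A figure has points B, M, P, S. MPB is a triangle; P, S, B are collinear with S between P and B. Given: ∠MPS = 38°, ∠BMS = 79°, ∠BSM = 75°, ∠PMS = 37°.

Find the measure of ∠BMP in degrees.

∠BMP = 116°

1. ∠BPM = 38°  [S on ray PB]
2. ∠MBS = 26°  [△MSB]
3. ∠MBP = 26°  [S on ray BP]
4. ∠BMP = 116°  [△MPB]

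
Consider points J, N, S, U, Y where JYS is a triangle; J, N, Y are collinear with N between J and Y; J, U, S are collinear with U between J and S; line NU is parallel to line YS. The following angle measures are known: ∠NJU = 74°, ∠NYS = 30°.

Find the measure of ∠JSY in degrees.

1. ∠SJY = 74°  [N on JY, U on JS]
2. ∠JYS = 30°  [N on ray YJ]
3. ∠JSY = 76°  [△JYS]

∠JSY = 76°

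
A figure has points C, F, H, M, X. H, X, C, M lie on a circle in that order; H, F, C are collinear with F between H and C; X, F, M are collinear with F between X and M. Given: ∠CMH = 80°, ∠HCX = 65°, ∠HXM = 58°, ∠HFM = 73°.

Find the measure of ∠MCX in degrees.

1. ∠HMX = 65°  [same arc HX]
2. ∠MHX = 57°  [△HXM]
3. ∠MCX = 123°  [cyclic HXCM, opposite ∠H+∠C]

∠MCX = 123°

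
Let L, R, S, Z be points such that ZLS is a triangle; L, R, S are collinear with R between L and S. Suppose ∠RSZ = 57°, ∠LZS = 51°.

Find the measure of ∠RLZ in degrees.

1. ∠LSZ = 57°  [R on ray SL]
2. ∠SLZ = 72°  [△ZLS]
3. ∠RLZ = 72°  [R on ray LS]

∠RLZ = 72°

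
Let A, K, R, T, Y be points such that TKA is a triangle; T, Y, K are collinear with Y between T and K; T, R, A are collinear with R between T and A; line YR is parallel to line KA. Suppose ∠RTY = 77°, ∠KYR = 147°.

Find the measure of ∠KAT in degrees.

1. ∠RYT = 33°  [linear pair at Y on TK]
2. ∠TRY = 70°  [△TYR]
3. ∠KAT = 70°  [YR∥KA, corresponding at R]

∠KAT = 70°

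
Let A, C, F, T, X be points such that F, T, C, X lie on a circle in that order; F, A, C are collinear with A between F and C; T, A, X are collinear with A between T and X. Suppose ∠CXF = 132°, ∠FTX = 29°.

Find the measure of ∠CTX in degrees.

1. ∠FCX = 29°  [same arc FX]
2. ∠CFX = 19°  [△FCX]
3. ∠CTX = 19°  [same arc CX]

∠CTX = 19°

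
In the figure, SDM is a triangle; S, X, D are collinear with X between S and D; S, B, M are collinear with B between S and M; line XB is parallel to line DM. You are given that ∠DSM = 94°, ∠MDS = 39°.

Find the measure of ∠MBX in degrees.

1. ∠DMS = 47°  [△SDM]
2. ∠SBX = 47°  [XB∥DM, corresponding at B]
3. ∠MBX = 133°  [linear pair at B on SM]

∠MBX = 133°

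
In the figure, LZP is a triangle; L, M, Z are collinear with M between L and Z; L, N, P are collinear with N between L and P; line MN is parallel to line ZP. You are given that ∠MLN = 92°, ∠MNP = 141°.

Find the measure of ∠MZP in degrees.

∠MZP = 49°

1. ∠LNM = 39°  [linear pair at N on LP]
2. ∠LMN = 49°  [△LMN]
3. ∠NMZ = 131°  [linear pair at M on LZ]
4. ∠MZP = 49°  [MN∥ZP, co-interior at Z–M]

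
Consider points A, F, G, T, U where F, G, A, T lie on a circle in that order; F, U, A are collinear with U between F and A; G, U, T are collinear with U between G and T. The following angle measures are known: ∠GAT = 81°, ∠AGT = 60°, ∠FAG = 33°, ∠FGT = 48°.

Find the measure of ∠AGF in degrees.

∠AGF = 108°

1. ∠ATG = 39°  [△GAT]
2. ∠AFG = 39°  [same arc GA]
3. ∠AGF = 108°  [△FGA]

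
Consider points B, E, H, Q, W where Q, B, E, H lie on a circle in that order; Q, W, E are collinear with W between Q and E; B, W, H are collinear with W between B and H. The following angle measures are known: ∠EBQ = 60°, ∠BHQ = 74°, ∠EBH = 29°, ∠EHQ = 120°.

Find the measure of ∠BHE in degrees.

∠BHE = 46°

1. ∠BEQ = 74°  [same arc QB]
2. ∠BQE = 46°  [△QBE]
3. ∠BHE = 46°  [same arc BE]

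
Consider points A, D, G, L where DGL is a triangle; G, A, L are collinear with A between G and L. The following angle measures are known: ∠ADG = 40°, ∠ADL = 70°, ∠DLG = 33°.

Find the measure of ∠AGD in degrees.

1. ∠ALD = 33°  [A on ray LG]
2. ∠DAL = 77°  [△DAL]
3. ∠DAG = 103°  [linear pair at A on GL]
4. ∠AGD = 37°  [△DGA]

∠AGD = 37°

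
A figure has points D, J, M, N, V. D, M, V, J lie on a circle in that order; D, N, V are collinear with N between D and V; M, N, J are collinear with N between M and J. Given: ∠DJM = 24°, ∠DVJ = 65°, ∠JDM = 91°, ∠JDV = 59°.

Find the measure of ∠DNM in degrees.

1. ∠DVM = 24°  [same arc DM]
2. ∠JMV = 59°  [same arc VJ]
3. ∠MNV = 97°  [△MNV]
4. ∠DNM = 83°  [linear pair at N on DV]

∠DNM = 83°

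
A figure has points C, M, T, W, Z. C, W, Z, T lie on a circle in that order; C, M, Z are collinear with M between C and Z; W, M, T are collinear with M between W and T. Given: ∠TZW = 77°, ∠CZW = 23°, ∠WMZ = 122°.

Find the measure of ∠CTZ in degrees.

1. ∠TCW = 103°  [cyclic CWZT, opposite ∠C+∠Z]
2. ∠CTW = 23°  [same arc CW]
3. ∠CMT = 122°  [vertical angles at M]
4. ∠CWT = 54°  [△CWT]
5. ∠TCZ = 35°  [△CMT]
6. ∠CZT = 54°  [same arc CT]
7. ∠CTZ = 91°  [△CZT]

∠CTZ = 91°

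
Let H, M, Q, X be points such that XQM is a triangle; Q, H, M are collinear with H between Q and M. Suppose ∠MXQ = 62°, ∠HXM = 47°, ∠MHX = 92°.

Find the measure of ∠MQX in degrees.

1. ∠HMX = 41°  [△XHM]
2. ∠QMX = 41°  [H on ray MQ]
3. ∠MQX = 77°  [△XQM]

∠MQX = 77°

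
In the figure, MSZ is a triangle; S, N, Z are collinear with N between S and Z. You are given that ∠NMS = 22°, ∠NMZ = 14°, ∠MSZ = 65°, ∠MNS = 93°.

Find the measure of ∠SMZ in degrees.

∠SMZ = 36°

1. ∠MNZ = 87°  [linear pair at N on SZ]
2. ∠MZN = 79°  [△MNZ]
3. ∠MZS = 79°  [N on ray ZS]
4. ∠SMZ = 36°  [△MSZ]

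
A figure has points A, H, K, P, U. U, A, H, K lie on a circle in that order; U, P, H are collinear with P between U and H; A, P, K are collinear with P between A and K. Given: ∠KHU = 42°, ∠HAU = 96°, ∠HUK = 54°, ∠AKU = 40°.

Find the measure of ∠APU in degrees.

∠APU = 94°

1. ∠HAK = 54°  [same arc HK]
2. ∠AHU = 40°  [same arc UA]
3. ∠APH = 86°  [△APH]
4. ∠APU = 94°  [linear pair at P on UH]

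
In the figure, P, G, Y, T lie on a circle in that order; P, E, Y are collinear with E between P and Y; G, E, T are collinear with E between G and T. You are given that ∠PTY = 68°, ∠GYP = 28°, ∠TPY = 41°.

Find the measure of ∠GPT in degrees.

1. ∠PYT = 71°  [△PYT]
2. ∠GTP = 28°  [same arc PG]
3. ∠PGT = 71°  [same arc PT]
4. ∠GPT = 81°  [△PGT]

∠GPT = 81°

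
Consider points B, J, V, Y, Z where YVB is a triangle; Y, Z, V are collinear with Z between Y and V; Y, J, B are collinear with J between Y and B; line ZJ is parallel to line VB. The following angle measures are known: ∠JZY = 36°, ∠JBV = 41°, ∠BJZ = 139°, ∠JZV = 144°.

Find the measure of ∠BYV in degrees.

∠BYV = 103°

1. ∠BVY = 36°  [ZJ∥VB, corresponding at Z]
2. ∠VBY = 41°  [J on ray BY]
3. ∠BYV = 103°  [△YVB]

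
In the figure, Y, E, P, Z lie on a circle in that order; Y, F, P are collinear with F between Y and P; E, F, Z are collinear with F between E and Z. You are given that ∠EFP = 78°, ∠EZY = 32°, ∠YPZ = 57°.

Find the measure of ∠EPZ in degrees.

1. ∠YFZ = 78°  [vertical angles at F]
2. ∠EPY = 32°  [same arc YE]
3. ∠PFZ = 102°  [linear pair at F on YP]
4. ∠PEZ = 70°  [△EFP]
5. ∠EZP = 21°  [△PFZ]
6. ∠EPZ = 89°  [△EPZ]

∠EPZ = 89°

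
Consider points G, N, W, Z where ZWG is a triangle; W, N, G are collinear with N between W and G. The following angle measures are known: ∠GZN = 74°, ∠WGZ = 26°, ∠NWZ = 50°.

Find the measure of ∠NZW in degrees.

1. ∠NGZ = 26°  [N on ray GW]
2. ∠GNZ = 80°  [△ZNG]
3. ∠WNZ = 100°  [linear pair at N on WG]
4. ∠NZW = 30°  [△ZWN]

∠NZW = 30°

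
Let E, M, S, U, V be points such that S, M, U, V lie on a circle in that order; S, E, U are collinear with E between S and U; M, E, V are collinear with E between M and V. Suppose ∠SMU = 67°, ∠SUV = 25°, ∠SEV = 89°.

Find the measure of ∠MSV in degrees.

1. ∠SVU = 113°  [cyclic SMUV, opposite ∠M+∠V]
2. ∠SMV = 25°  [same arc SV]
3. ∠USV = 42°  [△SUV]
4. ∠MVS = 49°  [△SEV]
5. ∠MSV = 106°  [△SMV]

∠MSV = 106°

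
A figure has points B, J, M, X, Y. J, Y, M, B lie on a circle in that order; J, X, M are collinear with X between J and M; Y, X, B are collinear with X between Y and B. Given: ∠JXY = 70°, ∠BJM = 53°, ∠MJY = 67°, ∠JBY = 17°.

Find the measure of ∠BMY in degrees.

∠BMY = 60°

1. ∠BYM = 53°  [same arc MB]
2. ∠MBY = 67°  [same arc YM]
3. ∠BMY = 60°  [△YMB]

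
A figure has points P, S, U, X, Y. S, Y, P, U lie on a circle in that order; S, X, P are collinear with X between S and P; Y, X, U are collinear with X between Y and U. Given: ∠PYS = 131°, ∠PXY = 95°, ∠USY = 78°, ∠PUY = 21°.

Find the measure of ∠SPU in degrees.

∠SPU = 74°

1. ∠SXU = 95°  [vertical angles at X]
2. ∠PXU = 85°  [linear pair at X on SP]
3. ∠SPU = 74°  [△PXU]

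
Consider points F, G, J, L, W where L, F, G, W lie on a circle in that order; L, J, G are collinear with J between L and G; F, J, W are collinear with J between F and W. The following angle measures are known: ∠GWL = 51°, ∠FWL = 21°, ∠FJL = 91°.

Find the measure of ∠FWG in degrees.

∠FWG = 30°

1. ∠GFL = 129°  [cyclic LFGW, opposite ∠F+∠W]
2. ∠FGL = 21°  [same arc LF]
3. ∠FLG = 30°  [△LFG]
4. ∠FWG = 30°  [same arc FG]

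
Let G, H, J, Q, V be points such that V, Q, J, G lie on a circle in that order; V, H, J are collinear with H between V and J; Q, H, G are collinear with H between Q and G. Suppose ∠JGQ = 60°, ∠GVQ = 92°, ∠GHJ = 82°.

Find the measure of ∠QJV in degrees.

1. ∠GJQ = 88°  [cyclic VQJG, opposite ∠V+∠J]
2. ∠QHV = 82°  [vertical angles at H]
3. ∠GQJ = 32°  [△QJG]
4. ∠JHQ = 98°  [linear pair at H on VJ]
5. ∠QJV = 50°  [△QHJ]

∠QJV = 50°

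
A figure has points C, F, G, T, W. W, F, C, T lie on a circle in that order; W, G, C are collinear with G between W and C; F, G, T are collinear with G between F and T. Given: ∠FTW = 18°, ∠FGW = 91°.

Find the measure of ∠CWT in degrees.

1. ∠FCW = 18°  [same arc WF]
2. ∠CGF = 89°  [linear pair at G on WC]
3. ∠CFT = 73°  [△FGC]
4. ∠CWT = 73°  [same arc CT]

∠CWT = 73°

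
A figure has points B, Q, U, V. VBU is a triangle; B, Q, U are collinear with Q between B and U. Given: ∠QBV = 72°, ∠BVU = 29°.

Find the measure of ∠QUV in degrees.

1. ∠UBV = 72°  [Q on ray BU]
2. ∠BUV = 79°  [△VBU]
3. ∠QUV = 79°  [Q on ray UB]

∠QUV = 79°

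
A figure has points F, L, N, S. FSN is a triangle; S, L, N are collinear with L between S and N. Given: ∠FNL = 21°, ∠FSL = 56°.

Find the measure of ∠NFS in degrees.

∠NFS = 103°

1. ∠FNS = 21°  [L on ray NS]
2. ∠FSN = 56°  [L on ray SN]
3. ∠NFS = 103°  [△FSN]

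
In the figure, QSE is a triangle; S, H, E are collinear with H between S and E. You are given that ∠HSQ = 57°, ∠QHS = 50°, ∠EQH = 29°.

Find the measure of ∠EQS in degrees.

∠EQS = 102°

1. ∠ESQ = 57°  [H on ray SE]
2. ∠EHQ = 130°  [linear pair at H on SE]
3. ∠HEQ = 21°  [△QHE]
4. ∠QES = 21°  [H on ray ES]
5. ∠EQS = 102°  [△QSE]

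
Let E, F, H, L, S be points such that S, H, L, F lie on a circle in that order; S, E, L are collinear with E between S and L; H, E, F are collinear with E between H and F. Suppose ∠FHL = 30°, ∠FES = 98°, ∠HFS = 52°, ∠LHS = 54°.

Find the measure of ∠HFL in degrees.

1. ∠FSL = 30°  [same arc LF]
2. ∠FEL = 82°  [linear pair at E on SL]
3. ∠LFS = 126°  [cyclic SHLF, opposite ∠H+∠F]
4. ∠FLS = 24°  [△SLF]
5. ∠HFL = 74°  [△LEF]

∠HFL = 74°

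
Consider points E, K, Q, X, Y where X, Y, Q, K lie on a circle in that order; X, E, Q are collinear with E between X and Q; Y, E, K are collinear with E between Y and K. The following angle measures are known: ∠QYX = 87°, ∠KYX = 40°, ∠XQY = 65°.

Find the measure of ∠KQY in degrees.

1. ∠QKX = 93°  [cyclic XYQK, opposite ∠Y+∠K]
2. ∠QXY = 28°  [△XYQ]
3. ∠KQX = 40°  [same arc XK]
4. ∠KXQ = 47°  [△XQK]
5. ∠QKY = 28°  [same arc YQ]
6. ∠KYQ = 47°  [same arc QK]
7. ∠KQY = 105°  [△YQK]

∠KQY = 105°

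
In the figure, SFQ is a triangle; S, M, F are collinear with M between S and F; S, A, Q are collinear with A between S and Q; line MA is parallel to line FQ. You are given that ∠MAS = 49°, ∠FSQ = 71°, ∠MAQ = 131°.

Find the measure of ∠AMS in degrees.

1. ∠FQS = 49°  [MA∥FQ, corresponding at A]
2. ∠QFS = 60°  [△SFQ]
3. ∠AMS = 60°  [MA∥FQ, corresponding at M]

∠AMS = 60°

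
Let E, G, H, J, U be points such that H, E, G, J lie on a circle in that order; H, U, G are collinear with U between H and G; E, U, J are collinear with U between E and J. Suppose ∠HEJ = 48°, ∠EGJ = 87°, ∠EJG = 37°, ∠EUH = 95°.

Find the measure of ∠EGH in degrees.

1. ∠GEJ = 56°  [△EGJ]
2. ∠EUG = 85°  [linear pair at U on HG]
3. ∠EGH = 39°  [△EUG]

∠EGH = 39°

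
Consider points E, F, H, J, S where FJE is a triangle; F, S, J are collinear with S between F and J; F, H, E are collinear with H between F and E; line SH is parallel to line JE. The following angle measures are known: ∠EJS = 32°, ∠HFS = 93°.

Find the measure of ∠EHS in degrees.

∠EHS = 125°

1. ∠EJF = 32°  [S on ray JF]
2. ∠EFJ = 93°  [S on FJ, H on FE]
3. ∠FEJ = 55°  [△FJE]
4. ∠FHS = 55°  [SH∥JE, corresponding at H]
5. ∠EHS = 125°  [linear pair at H on FE]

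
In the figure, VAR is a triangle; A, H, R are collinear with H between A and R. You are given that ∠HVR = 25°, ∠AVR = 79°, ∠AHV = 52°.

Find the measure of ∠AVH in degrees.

1. ∠RHV = 128°  [linear pair at H on AR]
2. ∠HRV = 27°  [△VHR]
3. ∠ARV = 27°  [H on ray RA]
4. ∠RAV = 74°  [△VAR]
5. ∠HAV = 74°  [H on ray AR]
6. ∠AVH = 54°  [△VAH]

∠AVH = 54°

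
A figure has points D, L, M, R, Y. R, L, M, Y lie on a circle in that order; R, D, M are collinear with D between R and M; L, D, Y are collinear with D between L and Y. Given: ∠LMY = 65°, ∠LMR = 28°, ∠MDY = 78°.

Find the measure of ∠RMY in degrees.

∠RMY = 37°

1. ∠LRY = 115°  [cyclic RLMY, opposite ∠R+∠M]
2. ∠LYR = 28°  [same arc RL]
3. ∠RLY = 37°  [△RLY]
4. ∠RMY = 37°  [same arc RY]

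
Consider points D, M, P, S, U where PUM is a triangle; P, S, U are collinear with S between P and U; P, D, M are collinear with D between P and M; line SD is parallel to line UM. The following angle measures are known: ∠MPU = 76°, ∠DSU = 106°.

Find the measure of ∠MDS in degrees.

1. ∠DPS = 76°  [S on PU, D on PM]
2. ∠DSP = 74°  [linear pair at S on PU]
3. ∠PDS = 30°  [△PSD]
4. ∠MDS = 150°  [linear pair at D on PM]

∠MDS = 150°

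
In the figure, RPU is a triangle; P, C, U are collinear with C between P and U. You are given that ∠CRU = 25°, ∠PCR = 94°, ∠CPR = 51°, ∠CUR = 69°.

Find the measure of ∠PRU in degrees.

1. ∠RPU = 51°  [C on ray PU]
2. ∠PUR = 69°  [C on ray UP]
3. ∠PRU = 60°  [△RPU]

∠PRU = 60°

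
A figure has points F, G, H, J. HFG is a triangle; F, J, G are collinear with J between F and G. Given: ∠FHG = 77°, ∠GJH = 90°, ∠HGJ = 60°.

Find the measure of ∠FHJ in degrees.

∠FHJ = 47°

1. ∠FJH = 90°  [linear pair at J on FG]
2. ∠FGH = 60°  [J on ray GF]
3. ∠GFH = 43°  [△HFG]
4. ∠HFJ = 43°  [J on ray FG]
5. ∠FHJ = 47°  [△HFJ]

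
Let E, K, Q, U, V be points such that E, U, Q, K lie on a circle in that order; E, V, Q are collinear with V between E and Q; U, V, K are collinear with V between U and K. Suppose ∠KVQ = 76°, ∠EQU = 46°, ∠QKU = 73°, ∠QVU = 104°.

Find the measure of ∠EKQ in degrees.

1. ∠EVK = 104°  [linear pair at V on EQ]
2. ∠EQK = 31°  [△QVK]
3. ∠EKU = 46°  [same arc EU]
4. ∠KEQ = 30°  [△EVK]
5. ∠EKQ = 119°  [△EQK]

∠EKQ = 119°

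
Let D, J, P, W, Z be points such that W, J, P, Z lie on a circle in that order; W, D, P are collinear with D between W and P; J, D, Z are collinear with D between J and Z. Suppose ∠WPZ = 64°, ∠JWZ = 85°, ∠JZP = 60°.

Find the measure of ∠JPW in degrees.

∠JPW = 31°

1. ∠WJZ = 64°  [same arc WZ]
2. ∠JZW = 31°  [△WJZ]
3. ∠JPW = 31°  [same arc WJ]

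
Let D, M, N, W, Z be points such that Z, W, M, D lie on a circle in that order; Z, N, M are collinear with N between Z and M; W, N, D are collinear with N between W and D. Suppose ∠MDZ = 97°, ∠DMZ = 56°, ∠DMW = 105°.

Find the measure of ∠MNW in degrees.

∠MNW = 104°

1. ∠DZM = 27°  [△ZMD]
2. ∠DWZ = 56°  [same arc ZD]
3. ∠DZW = 75°  [cyclic ZWMD, opposite ∠Z+∠M]
4. ∠DWM = 27°  [same arc MD]
5. ∠WDZ = 49°  [△ZWD]
6. ∠WMZ = 49°  [same arc ZW]
7. ∠MNW = 104°  [△WNM]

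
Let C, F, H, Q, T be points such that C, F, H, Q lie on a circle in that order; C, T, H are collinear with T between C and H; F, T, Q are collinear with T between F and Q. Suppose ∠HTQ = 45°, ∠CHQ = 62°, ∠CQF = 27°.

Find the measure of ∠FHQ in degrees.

1. ∠CFQ = 62°  [same arc CQ]
2. ∠FCQ = 91°  [△CFQ]
3. ∠FHQ = 89°  [cyclic CFHQ, opposite ∠C+∠H]

∠FHQ = 89°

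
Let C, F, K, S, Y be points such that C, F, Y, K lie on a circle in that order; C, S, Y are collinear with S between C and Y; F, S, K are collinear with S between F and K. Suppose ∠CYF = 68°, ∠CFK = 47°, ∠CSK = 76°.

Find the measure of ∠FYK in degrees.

1. ∠CKF = 68°  [same arc CF]
2. ∠FCK = 65°  [△CFK]
3. ∠FYK = 115°  [cyclic CFYK, opposite ∠C+∠Y]

∠FYK = 115°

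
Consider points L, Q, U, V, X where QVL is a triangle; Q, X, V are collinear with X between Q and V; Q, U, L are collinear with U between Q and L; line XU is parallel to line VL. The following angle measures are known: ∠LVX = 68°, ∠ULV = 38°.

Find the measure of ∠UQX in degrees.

1. ∠LVQ = 68°  [X on ray VQ]
2. ∠QLV = 38°  [U on ray LQ]
3. ∠LQV = 74°  [△QVL]
4. ∠UQX = 74°  [X on QV, U on QL]

∠UQX = 74°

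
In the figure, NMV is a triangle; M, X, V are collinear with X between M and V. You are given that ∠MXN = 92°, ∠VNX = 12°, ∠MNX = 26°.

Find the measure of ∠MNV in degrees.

∠MNV = 38°

1. ∠NMX = 62°  [△NMX]
2. ∠NXV = 88°  [linear pair at X on MV]
3. ∠NVX = 80°  [△NXV]
4. ∠NMV = 62°  [X on ray MV]
5. ∠MVN = 80°  [X on ray VM]
6. ∠MNV = 38°  [△NMV]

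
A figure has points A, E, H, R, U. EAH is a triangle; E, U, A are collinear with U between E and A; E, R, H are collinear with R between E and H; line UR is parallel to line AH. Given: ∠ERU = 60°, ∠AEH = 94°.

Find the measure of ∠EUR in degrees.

1. ∠AHE = 60°  [UR∥AH, corresponding at R]
2. ∠EAH = 26°  [△EAH]
3. ∠EUR = 26°  [UR∥AH, corresponding at U]

∠EUR = 26°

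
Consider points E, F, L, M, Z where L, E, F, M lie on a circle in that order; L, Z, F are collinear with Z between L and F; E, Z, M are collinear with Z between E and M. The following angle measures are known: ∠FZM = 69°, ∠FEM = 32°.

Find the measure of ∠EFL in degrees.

1. ∠EZL = 69°  [vertical angles at Z]
2. ∠EZF = 111°  [linear pair at Z on LF]
3. ∠EFL = 37°  [△EZF]

∠EFL = 37°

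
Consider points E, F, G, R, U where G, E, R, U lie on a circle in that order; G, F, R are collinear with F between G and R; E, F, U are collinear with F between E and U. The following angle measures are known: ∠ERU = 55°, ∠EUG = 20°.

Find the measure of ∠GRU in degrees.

1. ∠EGU = 125°  [cyclic GERU, opposite ∠G+∠R]
2. ∠GEU = 35°  [△GEU]
3. ∠GRU = 35°  [same arc GU]

∠GRU = 35°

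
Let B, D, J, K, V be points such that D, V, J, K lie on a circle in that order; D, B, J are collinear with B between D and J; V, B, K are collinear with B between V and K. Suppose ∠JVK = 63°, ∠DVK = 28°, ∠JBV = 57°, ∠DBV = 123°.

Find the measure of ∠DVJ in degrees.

1. ∠DJV = 60°  [△VBJ]
2. ∠JDV = 29°  [△DBV]
3. ∠DVJ = 91°  [△DVJ]

∠DVJ = 91°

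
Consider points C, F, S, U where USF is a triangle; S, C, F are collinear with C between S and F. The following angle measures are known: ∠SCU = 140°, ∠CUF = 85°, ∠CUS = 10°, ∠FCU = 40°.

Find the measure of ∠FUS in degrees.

1. ∠CSU = 30°  [△USC]
2. ∠CFU = 55°  [△UCF]
3. ∠FSU = 30°  [C on ray SF]
4. ∠SFU = 55°  [C on ray FS]
5. ∠FUS = 95°  [△USF]

∠FUS = 95°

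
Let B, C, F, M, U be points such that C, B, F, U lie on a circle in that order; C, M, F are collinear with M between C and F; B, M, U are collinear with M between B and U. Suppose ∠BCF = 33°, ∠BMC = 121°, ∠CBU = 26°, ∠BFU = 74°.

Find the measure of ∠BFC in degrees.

∠BFC = 48°

1. ∠BUF = 33°  [same arc BF]
2. ∠BMF = 59°  [linear pair at M on CF]
3. ∠FBU = 73°  [△BFU]
4. ∠BFC = 48°  [△BMF]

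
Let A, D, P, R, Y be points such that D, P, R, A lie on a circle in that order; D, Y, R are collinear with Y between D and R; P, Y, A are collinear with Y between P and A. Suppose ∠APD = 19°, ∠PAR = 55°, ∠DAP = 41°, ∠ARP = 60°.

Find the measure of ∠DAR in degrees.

1. ∠PDR = 55°  [same arc PR]
2. ∠DRP = 41°  [same arc DP]
3. ∠DPR = 84°  [△DPR]
4. ∠DAR = 96°  [cyclic DPRA, opposite ∠P+∠A]

∠DAR = 96°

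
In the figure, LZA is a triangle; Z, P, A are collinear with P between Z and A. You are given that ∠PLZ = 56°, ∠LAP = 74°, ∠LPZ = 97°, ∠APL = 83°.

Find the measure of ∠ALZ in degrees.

∠ALZ = 79°

1. ∠LZP = 27°  [△LZP]
2. ∠LAZ = 74°  [P on ray AZ]
3. ∠AZL = 27°  [P on ray ZA]
4. ∠ALZ = 79°  [△LZA]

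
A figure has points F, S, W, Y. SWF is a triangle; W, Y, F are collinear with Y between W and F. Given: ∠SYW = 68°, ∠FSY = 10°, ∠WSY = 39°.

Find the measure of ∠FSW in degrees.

1. ∠SWY = 73°  [△SWY]
2. ∠FYS = 112°  [linear pair at Y on WF]
3. ∠SFY = 58°  [△SYF]
4. ∠FWS = 73°  [Y on ray WF]
5. ∠SFW = 58°  [Y on ray FW]
6. ∠FSW = 49°  [△SWF]

∠FSW = 49°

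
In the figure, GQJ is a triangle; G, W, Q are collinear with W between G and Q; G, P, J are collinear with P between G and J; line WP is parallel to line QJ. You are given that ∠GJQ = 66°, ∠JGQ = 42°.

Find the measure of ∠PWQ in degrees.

∠PWQ = 108°

1. ∠GQJ = 72°  [△GQJ]
2. ∠GWP = 72°  [WP∥QJ, corresponding at W]
3. ∠PWQ = 108°  [linear pair at W on GQ]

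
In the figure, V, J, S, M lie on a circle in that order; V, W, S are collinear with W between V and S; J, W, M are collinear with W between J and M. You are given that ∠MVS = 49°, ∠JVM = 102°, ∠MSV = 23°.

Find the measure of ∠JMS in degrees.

∠JMS = 53°

1. ∠MJS = 49°  [same arc SM]
2. ∠JSM = 78°  [cyclic VJSM, opposite ∠V+∠S]
3. ∠JMS = 53°  [△JSM]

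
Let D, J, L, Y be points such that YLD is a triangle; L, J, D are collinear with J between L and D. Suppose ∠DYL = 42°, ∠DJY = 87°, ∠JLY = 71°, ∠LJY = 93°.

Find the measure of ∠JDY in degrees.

1. ∠DLY = 71°  [J on ray LD]
2. ∠LDY = 67°  [△YLD]
3. ∠JDY = 67°  [J on ray DL]

∠JDY = 67°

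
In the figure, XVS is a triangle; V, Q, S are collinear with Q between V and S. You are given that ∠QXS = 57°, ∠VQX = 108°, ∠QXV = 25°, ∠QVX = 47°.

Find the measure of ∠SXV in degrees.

1. ∠SQX = 72°  [linear pair at Q on VS]
2. ∠SVX = 47°  [Q on ray VS]
3. ∠QSX = 51°  [△XQS]
4. ∠VSX = 51°  [Q on ray SV]
5. ∠SXV = 82°  [△XVS]

∠SXV = 82°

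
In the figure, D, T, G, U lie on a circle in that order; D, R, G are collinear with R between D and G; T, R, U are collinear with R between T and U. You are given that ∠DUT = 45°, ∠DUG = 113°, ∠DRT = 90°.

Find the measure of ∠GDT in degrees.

1. ∠DGT = 45°  [same arc DT]
2. ∠DTG = 67°  [cyclic DTGU, opposite ∠T+∠U]
3. ∠GDT = 68°  [△DTG]

∠GDT = 68°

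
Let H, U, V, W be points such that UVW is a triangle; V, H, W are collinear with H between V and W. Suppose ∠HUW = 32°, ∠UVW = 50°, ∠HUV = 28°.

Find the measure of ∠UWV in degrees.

1. ∠HVU = 50°  [H on ray VW]
2. ∠UHV = 102°  [△UVH]
3. ∠UHW = 78°  [linear pair at H on VW]
4. ∠HWU = 70°  [△UHW]
5. ∠UWV = 70°  [H on ray WV]

∠UWV = 70°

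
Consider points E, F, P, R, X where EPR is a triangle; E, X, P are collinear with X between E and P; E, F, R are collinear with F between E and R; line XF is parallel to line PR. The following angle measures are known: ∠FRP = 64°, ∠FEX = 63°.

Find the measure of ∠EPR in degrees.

∠EPR = 53°

1. ∠ERP = 64°  [F on ray RE]
2. ∠PER = 63°  [X on EP, F on ER]
3. ∠EPR = 53°  [△EPR]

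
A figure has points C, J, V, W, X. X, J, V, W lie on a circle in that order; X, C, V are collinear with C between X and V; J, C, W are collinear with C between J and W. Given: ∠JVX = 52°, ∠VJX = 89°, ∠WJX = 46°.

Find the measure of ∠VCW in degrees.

1. ∠JXV = 39°  [△XJV]
2. ∠WVX = 46°  [same arc XW]
3. ∠JWV = 39°  [same arc JV]
4. ∠VCW = 95°  [△VCW]

∠VCW = 95°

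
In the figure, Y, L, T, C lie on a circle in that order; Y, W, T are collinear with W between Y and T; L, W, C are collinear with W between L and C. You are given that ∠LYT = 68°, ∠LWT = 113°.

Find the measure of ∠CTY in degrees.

∠CTY = 45°

1. ∠LCT = 68°  [same arc LT]
2. ∠CWY = 113°  [vertical angles at W]
3. ∠CWT = 67°  [linear pair at W on YT]
4. ∠CTY = 45°  [△TWC]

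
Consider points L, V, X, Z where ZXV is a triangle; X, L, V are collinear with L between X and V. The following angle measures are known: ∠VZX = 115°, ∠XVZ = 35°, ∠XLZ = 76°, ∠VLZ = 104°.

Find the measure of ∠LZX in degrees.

1. ∠VXZ = 30°  [△ZXV]
2. ∠LXZ = 30°  [L on ray XV]
3. ∠LZX = 74°  [△ZXL]

∠LZX = 74°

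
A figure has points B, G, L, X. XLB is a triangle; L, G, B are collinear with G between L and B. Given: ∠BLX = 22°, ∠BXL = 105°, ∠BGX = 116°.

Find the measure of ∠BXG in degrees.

1. ∠LBX = 53°  [△XLB]
2. ∠GBX = 53°  [G on ray BL]
3. ∠BXG = 11°  [△XGB]

∠BXG = 11°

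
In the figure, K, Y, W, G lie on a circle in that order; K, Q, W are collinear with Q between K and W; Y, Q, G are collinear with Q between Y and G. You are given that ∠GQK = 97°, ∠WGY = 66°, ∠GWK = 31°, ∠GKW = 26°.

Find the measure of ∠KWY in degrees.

∠KWY = 57°

1. ∠WQY = 97°  [vertical angles at Q]
2. ∠GYW = 26°  [same arc WG]
3. ∠KWY = 57°  [△YQW]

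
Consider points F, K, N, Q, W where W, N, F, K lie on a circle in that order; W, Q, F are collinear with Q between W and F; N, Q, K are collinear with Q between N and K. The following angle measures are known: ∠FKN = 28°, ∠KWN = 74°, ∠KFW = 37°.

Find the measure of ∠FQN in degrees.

1. ∠FWN = 28°  [same arc NF]
2. ∠KNW = 37°  [same arc WK]
3. ∠NQW = 115°  [△WQN]
4. ∠FQN = 65°  [linear pair at Q on WF]

∠FQN = 65°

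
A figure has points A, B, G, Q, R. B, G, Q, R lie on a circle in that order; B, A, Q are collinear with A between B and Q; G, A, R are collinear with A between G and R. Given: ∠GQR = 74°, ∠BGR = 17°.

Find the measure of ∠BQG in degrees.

1. ∠GBR = 106°  [cyclic BGQR, opposite ∠B+∠Q]
2. ∠BRG = 57°  [△BGR]
3. ∠BQG = 57°  [same arc BG]

∠BQG = 57°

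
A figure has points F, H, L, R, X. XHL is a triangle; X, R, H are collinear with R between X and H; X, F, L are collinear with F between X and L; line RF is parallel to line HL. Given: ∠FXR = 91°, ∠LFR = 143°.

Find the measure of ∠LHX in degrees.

1. ∠RFX = 37°  [linear pair at F on XL]
2. ∠FRX = 52°  [△XRF]
3. ∠LHX = 52°  [RF∥HL, corresponding at R]

∠LHX = 52°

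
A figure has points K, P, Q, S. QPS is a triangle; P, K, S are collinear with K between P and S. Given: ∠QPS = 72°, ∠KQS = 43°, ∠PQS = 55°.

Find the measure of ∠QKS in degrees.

∠QKS = 84°

1. ∠PSQ = 53°  [△QPS]
2. ∠KSQ = 53°  [K on ray SP]
3. ∠QKS = 84°  [△QKS]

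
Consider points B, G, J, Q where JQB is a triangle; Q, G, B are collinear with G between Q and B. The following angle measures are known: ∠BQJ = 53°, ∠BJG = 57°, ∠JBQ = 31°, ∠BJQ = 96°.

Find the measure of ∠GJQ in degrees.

∠GJQ = 39°

1. ∠GQJ = 53°  [G on ray QB]
2. ∠GBJ = 31°  [G on ray BQ]
3. ∠BGJ = 92°  [△JGB]
4. ∠JGQ = 88°  [linear pair at G on QB]
5. ∠GJQ = 39°  [△JQG]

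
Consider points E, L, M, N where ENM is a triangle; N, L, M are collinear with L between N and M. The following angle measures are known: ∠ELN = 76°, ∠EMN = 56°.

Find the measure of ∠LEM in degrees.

∠LEM = 20°

1. ∠ELM = 104°  [linear pair at L on NM]
2. ∠EML = 56°  [L on ray MN]
3. ∠LEM = 20°  [△ELM]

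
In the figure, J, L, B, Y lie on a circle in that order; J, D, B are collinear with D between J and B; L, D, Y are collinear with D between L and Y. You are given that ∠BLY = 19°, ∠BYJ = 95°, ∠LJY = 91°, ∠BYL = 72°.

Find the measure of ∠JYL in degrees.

1. ∠BLJ = 85°  [cyclic JLBY, opposite ∠L+∠Y]
2. ∠BJL = 72°  [same arc LB]
3. ∠JBL = 23°  [△JLB]
4. ∠JYL = 23°  [same arc JL]

∠JYL = 23°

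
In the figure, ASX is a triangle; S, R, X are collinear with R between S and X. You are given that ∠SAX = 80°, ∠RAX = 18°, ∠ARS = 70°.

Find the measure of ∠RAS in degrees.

1. ∠ARX = 110°  [linear pair at R on SX]
2. ∠AXR = 52°  [△ARX]
3. ∠AXS = 52°  [R on ray XS]
4. ∠ASX = 48°  [△ASX]
5. ∠ASR = 48°  [R on ray SX]
6. ∠RAS = 62°  [△ASR]

∠RAS = 62°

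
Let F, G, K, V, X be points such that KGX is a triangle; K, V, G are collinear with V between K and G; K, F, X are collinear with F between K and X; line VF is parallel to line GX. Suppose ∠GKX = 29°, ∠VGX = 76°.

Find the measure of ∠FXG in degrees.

1. ∠KGX = 76°  [V on ray GK]
2. ∠GXK = 75°  [△KGX]
3. ∠FXG = 75°  [F on ray XK]

∠FXG = 75°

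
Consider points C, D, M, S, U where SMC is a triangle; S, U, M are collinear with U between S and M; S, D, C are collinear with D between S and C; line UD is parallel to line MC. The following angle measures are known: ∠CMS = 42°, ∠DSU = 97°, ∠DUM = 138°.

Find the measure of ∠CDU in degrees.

∠CDU = 139°

1. ∠DUS = 42°  [UD∥MC, corresponding at U]
2. ∠SDU = 41°  [△SUD]
3. ∠CDU = 139°  [linear pair at D on SC]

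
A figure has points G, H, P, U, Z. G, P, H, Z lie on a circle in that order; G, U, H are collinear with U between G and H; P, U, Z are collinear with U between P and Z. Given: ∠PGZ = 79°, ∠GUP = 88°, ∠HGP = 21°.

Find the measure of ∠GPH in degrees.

∠GPH = 129°

1. ∠PHZ = 101°  [cyclic GPHZ, opposite ∠G+∠H]
2. ∠HUP = 92°  [linear pair at U on GH]
3. ∠HZP = 21°  [same arc PH]
4. ∠HPZ = 58°  [△PHZ]
5. ∠GHP = 30°  [△PUH]
6. ∠GPH = 129°  [△GPH]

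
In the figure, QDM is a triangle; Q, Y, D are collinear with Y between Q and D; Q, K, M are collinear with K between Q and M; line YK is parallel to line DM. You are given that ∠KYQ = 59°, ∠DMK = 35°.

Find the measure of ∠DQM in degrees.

1. ∠MDQ = 59°  [YK∥DM, corresponding at Y]
2. ∠DMQ = 35°  [K on ray MQ]
3. ∠DQM = 86°  [△QDM]

∠DQM = 86°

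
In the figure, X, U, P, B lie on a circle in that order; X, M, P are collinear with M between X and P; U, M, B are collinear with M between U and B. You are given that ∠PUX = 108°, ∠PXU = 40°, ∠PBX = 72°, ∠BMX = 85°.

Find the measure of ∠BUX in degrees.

1. ∠PBU = 40°  [same arc UP]
2. ∠BMP = 95°  [linear pair at M on XP]
3. ∠BPX = 45°  [△PMB]
4. ∠BUX = 45°  [same arc XB]

∠BUX = 45°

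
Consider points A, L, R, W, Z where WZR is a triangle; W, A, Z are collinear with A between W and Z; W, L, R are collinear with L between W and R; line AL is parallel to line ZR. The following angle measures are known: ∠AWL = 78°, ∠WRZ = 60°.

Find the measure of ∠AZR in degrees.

∠AZR = 42°

1. ∠RWZ = 78°  [A on WZ, L on WR]
2. ∠RZW = 42°  [△WZR]
3. ∠AZR = 42°  [A on ray ZW]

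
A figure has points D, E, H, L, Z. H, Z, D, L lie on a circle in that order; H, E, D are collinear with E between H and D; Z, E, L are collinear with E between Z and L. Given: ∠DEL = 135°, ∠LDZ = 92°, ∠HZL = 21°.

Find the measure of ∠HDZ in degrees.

∠HDZ = 71°

1. ∠LHZ = 88°  [cyclic HZDL, opposite ∠H+∠D]
2. ∠HLZ = 71°  [△HZL]
3. ∠HDZ = 71°  [same arc HZ]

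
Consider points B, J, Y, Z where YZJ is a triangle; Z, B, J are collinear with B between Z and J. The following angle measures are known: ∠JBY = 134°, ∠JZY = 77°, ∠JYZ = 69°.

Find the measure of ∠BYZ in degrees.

∠BYZ = 57°

1. ∠YBZ = 46°  [linear pair at B on ZJ]
2. ∠BZY = 77°  [B on ray ZJ]
3. ∠BYZ = 57°  [△YZB]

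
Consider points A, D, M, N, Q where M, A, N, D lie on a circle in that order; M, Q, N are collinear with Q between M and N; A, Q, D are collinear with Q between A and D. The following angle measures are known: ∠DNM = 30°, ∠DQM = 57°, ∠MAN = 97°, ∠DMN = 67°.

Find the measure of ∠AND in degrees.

∠AND = 86°

1. ∠DQN = 123°  [linear pair at Q on MN]
2. ∠DAN = 67°  [same arc ND]
3. ∠ADN = 27°  [△NQD]
4. ∠AND = 86°  [△AND]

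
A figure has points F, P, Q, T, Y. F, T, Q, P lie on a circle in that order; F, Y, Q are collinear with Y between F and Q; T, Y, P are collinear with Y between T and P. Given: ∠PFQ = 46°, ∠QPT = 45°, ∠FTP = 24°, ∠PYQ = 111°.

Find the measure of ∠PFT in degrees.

∠PFT = 91°

1. ∠PTQ = 46°  [same arc QP]
2. ∠PQT = 89°  [△TQP]
3. ∠PFT = 91°  [cyclic FTQP, opposite ∠F+∠Q]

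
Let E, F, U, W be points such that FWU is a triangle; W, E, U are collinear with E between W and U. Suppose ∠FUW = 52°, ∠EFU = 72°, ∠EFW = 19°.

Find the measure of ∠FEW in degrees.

1. ∠EUF = 52°  [E on ray UW]
2. ∠FEU = 56°  [△FEU]
3. ∠FEW = 124°  [linear pair at E on WU]

∠FEW = 124°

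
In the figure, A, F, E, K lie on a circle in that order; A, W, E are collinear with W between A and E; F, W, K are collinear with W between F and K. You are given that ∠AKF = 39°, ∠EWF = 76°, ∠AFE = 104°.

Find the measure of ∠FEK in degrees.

∠FEK = 78°

1. ∠AEF = 39°  [same arc AF]
2. ∠EFK = 65°  [△FWE]
3. ∠EAF = 37°  [△AFE]
4. ∠EKF = 37°  [same arc FE]
5. ∠FEK = 78°  [△FEK]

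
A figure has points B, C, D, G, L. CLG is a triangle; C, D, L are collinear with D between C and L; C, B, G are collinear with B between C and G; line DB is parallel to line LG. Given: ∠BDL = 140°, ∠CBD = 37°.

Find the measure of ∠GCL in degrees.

∠GCL = 103°

1. ∠BDC = 40°  [linear pair at D on CL]
2. ∠BCD = 103°  [△CDB]
3. ∠GCL = 103°  [D on CL, B on CG]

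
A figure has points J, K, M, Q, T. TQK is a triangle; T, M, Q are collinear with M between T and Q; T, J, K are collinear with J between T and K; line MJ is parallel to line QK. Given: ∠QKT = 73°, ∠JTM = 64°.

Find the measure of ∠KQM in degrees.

∠KQM = 43°

1. ∠MJT = 73°  [MJ∥QK, corresponding at J]
2. ∠JMT = 43°  [△TMJ]
3. ∠JMQ = 137°  [linear pair at M on TQ]
4. ∠KQM = 43°  [MJ∥QK, co-interior at Q–M]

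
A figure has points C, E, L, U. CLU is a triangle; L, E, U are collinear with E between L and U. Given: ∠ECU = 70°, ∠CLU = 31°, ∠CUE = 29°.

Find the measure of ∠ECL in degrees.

1. ∠CEU = 81°  [△CEU]
2. ∠CLE = 31°  [E on ray LU]
3. ∠CEL = 99°  [linear pair at E on LU]
4. ∠ECL = 50°  [△CLE]

∠ECL = 50°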